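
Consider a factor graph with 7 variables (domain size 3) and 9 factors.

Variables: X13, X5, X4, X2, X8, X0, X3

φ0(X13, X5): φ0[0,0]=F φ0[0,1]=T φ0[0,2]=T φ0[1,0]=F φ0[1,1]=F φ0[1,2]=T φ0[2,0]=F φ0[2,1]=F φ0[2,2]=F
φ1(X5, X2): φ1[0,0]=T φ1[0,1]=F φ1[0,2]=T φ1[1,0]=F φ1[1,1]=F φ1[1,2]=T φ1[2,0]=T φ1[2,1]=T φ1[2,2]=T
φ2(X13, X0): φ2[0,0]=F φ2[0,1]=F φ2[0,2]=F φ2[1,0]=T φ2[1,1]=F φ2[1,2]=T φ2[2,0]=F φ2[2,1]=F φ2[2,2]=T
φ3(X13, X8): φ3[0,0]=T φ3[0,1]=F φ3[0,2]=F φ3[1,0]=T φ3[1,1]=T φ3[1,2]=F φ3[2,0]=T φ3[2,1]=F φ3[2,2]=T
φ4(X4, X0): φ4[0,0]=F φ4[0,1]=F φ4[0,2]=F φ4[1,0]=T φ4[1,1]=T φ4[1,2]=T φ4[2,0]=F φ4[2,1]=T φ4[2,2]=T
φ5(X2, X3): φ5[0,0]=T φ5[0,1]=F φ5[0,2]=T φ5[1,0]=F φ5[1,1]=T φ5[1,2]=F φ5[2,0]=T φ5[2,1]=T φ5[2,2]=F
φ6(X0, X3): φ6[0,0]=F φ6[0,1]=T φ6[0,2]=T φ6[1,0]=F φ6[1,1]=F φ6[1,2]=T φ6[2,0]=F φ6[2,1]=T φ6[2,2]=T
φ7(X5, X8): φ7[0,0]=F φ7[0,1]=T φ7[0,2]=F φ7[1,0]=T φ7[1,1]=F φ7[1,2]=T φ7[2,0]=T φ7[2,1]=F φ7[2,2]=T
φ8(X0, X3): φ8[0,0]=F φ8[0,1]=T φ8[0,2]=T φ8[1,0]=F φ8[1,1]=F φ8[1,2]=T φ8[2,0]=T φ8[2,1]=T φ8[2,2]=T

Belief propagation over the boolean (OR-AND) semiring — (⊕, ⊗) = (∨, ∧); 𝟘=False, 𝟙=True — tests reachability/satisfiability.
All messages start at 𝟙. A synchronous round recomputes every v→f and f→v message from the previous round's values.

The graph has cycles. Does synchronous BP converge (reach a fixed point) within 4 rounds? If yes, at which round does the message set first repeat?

init: all messages = 𝟙 over 3 values
r1 m[φ0→X13] = [T, T, F]
r1 m[φ0→X5] = [F, T, T]
r1 m[φ1→X5] = [T, T, T]
r1 m[φ1→X2] = [T, T, T]
r1 m[φ2→X13] = [F, T, T]
r1 m[φ2→X0] = [T, F, T]
r1 m[φ3→X13] = [T, T, T]
r1 m[φ3→X8] = [T, T, T]
r1 m[φ4→X4] = [F, T, T]
r1 m[φ4→X0] = [T, T, T]
r1 m[φ5→X2] = [T, T, T]
r1 m[φ5→X3] = [T, T, T]
r1 m[φ6→X0] = [T, T, T]
r1 m[φ6→X3] = [F, T, T]
r1 m[φ7→X5] = [T, T, T]
r1 m[φ7→X8] = [T, T, T]
r1 m[φ8→X0] = [T, T, T]
r1 m[φ8→X3] = [T, T, T]
r1 m[X13→φ0] = [T, T, T]
r1 m[X13→φ2] = [T, T, T]
r1 m[X13→φ3] = [T, T, T]
r1 m[X5→φ0] = [T, T, T]
r1 m[X5→φ1] = [T, T, T]
r1 m[X5→φ7] = [T, T, T]
r1 m[X4→φ4] = [T, T, T]
r1 m[X2→φ1] = [T, T, T]
r1 m[X2→φ5] = [T, T, T]
r1 m[X8→φ3] = [T, T, T]
r1 m[X8→φ7] = [T, T, T]
r1 m[X0→φ2] = [T, T, T]
r1 m[X0→φ4] = [T, T, T]
r1 m[X0→φ6] = [T, T, T]
r1 m[X0→φ8] = [T, T, T]
r1 m[X3→φ5] = [T, T, T]
r1 m[X3→φ6] = [T, T, T]
r1 m[X3→φ8] = [T, T, T]
r2 m[φ0→X13] = [T, T, F]
r2 m[φ0→X5] = [F, T, T]
r2 m[φ1→X5] = [T, T, T]
r2 m[φ1→X2] = [T, T, T]
r2 m[φ2→X13] = [F, T, T]
r2 m[φ2→X0] = [T, F, T]
r2 m[φ3→X13] = [T, T, T]
r2 m[φ3→X8] = [T, T, T]
r2 m[φ4→X4] = [F, T, T]
r2 m[φ4→X0] = [T, T, T]
r2 m[φ5→X2] = [T, T, T]
r2 m[φ5→X3] = [T, T, T]
r2 m[φ6→X0] = [T, T, T]
r2 m[φ6→X3] = [F, T, T]
r2 m[φ7→X5] = [T, T, T]
r2 m[φ7→X8] = [T, T, T]
r2 m[φ8→X0] = [T, T, T]
r2 m[φ8→X3] = [T, T, T]
r2 m[X13→φ0] = [F, T, T]
r2 m[X13→φ2] = [T, T, F]
r2 m[X13→φ3] = [F, T, F]
r2 m[X5→φ0] = [T, T, T]
r2 m[X5→φ1] = [F, T, T]
r2 m[X5→φ7] = [F, T, T]
r2 m[X4→φ4] = [T, T, T]
r2 m[X2→φ1] = [T, T, T]
r2 m[X2→φ5] = [T, T, T]
r2 m[X8→φ3] = [T, T, T]
r2 m[X8→φ7] = [T, T, T]
r2 m[X0→φ2] = [T, T, T]
r2 m[X0→φ4] = [T, F, T]
r2 m[X0→φ6] = [T, F, T]
r2 m[X0→φ8] = [T, F, T]
r2 m[X3→φ5] = [F, T, T]
r2 m[X3→φ6] = [T, T, T]
r2 m[X3→φ8] = [F, T, T]
r3 m[φ0→X13] = [T, T, F]
r3 m[φ0→X5] = [F, F, T]
r3 m[φ1→X5] = [T, T, T]
r3 m[φ1→X2] = [T, T, T]
r3 m[φ2→X13] = [F, T, T]
r3 m[φ2→X0] = [T, F, T]
r3 m[φ3→X13] = [T, T, T]
r3 m[φ3→X8] = [T, T, F]
r3 m[φ4→X4] = [F, T, T]
r3 m[φ4→X0] = [T, T, T]
r3 m[φ5→X2] = [T, T, T]
r3 m[φ5→X3] = [T, T, T]
r3 m[φ6→X0] = [T, T, T]
r3 m[φ6→X3] = [F, T, T]
r3 m[φ7→X5] = [T, T, T]
r3 m[φ7→X8] = [T, F, T]
r3 m[φ8→X0] = [T, T, T]
r3 m[φ8→X3] = [T, T, T]
r3 m[X13→φ0] = [F, T, T]
r3 m[X13→φ2] = [T, T, F]
r3 m[X13→φ3] = [F, T, F]
r3 m[X5→φ0] = [T, T, T]
r3 m[X5→φ1] = [F, T, T]
r3 m[X5→φ7] = [F, T, T]
r3 m[X4→φ4] = [T, T, T]
r3 m[X2→φ1] = [T, T, T]
r3 m[X2→φ5] = [T, T, T]
r3 m[X8→φ3] = [T, T, T]
r3 m[X8→φ7] = [T, T, T]
r3 m[X0→φ2] = [T, T, T]
r3 m[X0→φ4] = [T, F, T]
r3 m[X0→φ6] = [T, F, T]
r3 m[X0→φ8] = [T, F, T]
r3 m[X3→φ5] = [F, T, T]
r3 m[X3→φ6] = [T, T, T]
r3 m[X3→φ8] = [F, T, T]
r4 m[φ0→X13] = [T, T, F]
r4 m[φ0→X5] = [F, F, T]
r4 m[φ1→X5] = [T, T, T]
r4 m[φ1→X2] = [T, T, T]
r4 m[φ2→X13] = [F, T, T]
r4 m[φ2→X0] = [T, F, T]
r4 m[φ3→X13] = [T, T, T]
r4 m[φ3→X8] = [T, T, F]
r4 m[φ4→X4] = [F, T, T]
r4 m[φ4→X0] = [T, T, T]
r4 m[φ5→X2] = [T, T, T]
r4 m[φ5→X3] = [T, T, T]
r4 m[φ6→X0] = [T, T, T]
r4 m[φ6→X3] = [F, T, T]
r4 m[φ7→X5] = [T, T, T]
r4 m[φ7→X8] = [T, F, T]
r4 m[φ8→X0] = [T, T, T]
r4 m[φ8→X3] = [T, T, T]
r4 m[X13→φ0] = [F, T, T]
r4 m[X13→φ2] = [T, T, F]
r4 m[X13→φ3] = [F, T, F]
r4 m[X5→φ0] = [T, T, T]
r4 m[X5→φ1] = [F, F, T]
r4 m[X5→φ7] = [F, F, T]
r4 m[X4→φ4] = [T, T, T]
r4 m[X2→φ1] = [T, T, T]
r4 m[X2→φ5] = [T, T, T]
r4 m[X8→φ3] = [T, F, T]
r4 m[X8→φ7] = [T, T, F]
r4 m[X0→φ2] = [T, T, T]
r4 m[X0→φ4] = [T, F, T]
r4 m[X0→φ6] = [T, F, T]
r4 m[X0→φ8] = [T, F, T]
r4 m[X3→φ5] = [F, T, T]
r4 m[X3→φ6] = [T, T, T]
r4 m[X3→φ8] = [F, T, T]
no fixed point within 4 rounds

NOT CONVERGED within 4 rounds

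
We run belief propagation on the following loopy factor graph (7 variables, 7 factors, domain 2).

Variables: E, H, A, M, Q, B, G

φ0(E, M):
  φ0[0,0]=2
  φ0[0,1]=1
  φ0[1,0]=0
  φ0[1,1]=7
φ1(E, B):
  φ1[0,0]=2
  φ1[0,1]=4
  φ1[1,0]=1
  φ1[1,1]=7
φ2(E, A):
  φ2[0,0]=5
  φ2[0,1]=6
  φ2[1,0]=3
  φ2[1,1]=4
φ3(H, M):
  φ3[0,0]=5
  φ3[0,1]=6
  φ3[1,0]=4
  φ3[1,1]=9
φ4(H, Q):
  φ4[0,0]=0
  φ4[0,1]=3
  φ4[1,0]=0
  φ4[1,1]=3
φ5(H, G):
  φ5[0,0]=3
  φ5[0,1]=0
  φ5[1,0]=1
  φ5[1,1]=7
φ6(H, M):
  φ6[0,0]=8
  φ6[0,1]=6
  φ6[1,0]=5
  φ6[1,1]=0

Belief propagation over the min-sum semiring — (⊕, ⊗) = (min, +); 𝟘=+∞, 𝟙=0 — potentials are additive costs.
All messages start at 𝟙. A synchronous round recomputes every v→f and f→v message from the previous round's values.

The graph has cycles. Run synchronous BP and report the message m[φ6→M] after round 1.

init: all messages = 𝟙 over 2 values
r1 m[φ0→E] = [1, 0]
r1 m[φ0→M] = [0, 1]
r1 m[φ1→E] = [2, 1]
r1 m[φ1→B] = [1, 4]
r1 m[φ2→E] = [5, 3]
r1 m[φ2→A] = [3, 4]
r1 m[φ3→H] = [5, 4]
r1 m[φ3→M] = [4, 6]
r1 m[φ4→H] = [0, 0]
r1 m[φ4→Q] = [0, 3]
r1 m[φ5→H] = [0, 1]
r1 m[φ5→G] = [1, 0]
r1 m[φ6→H] = [6, 0]
r1 m[φ6→M] = [5, 0]
r1 m[E→φ0] = [0, 0]
r1 m[E→φ1] = [0, 0]
r1 m[E→φ2] = [0, 0]
r1 m[H→φ3] = [0, 0]
r1 m[H→φ4] = [0, 0]
r1 m[H→φ5] = [0, 0]
r1 m[H→φ6] = [0, 0]
r1 m[A→φ2] = [0, 0]
r1 m[M→φ0] = [0, 0]
r1 m[M→φ3] = [0, 0]
r1 m[M→φ6] = [0, 0]
r1 m[Q→φ4] = [0, 0]
r1 m[B→φ1] = [0, 0]
r1 m[G→φ5] = [0, 0]

message @ round 1 = [5, 0]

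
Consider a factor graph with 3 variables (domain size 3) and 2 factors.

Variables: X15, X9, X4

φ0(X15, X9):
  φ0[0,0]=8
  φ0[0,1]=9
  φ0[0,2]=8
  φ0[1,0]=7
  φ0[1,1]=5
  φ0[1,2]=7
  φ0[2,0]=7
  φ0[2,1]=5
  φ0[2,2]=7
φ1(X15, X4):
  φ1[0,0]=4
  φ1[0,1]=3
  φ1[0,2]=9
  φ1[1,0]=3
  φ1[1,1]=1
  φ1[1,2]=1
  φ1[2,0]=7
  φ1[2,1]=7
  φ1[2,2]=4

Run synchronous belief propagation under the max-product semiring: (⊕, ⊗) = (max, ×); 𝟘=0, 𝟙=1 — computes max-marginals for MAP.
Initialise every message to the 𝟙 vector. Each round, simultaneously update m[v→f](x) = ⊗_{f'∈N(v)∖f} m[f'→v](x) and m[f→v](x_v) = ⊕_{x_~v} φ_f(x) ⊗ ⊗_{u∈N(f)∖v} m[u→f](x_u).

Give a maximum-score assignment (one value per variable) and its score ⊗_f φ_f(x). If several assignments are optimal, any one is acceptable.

init: all messages = 𝟙 over 3 values
r1 m[φ0→X15] = [9, 7, 7]
r1 m[φ0→X9] = [8, 9, 8]
r1 m[φ1→X15] = [9, 3, 7]
r1 m[φ1→X4] = [7, 7, 9]
r1 m[X15→φ0] = [1, 1, 1]
r1 m[X15→φ1] = [1, 1, 1]
r1 m[X9→φ0] = [1, 1, 1]
r1 m[X4→φ1] = [1, 1, 1]
r2 m[φ0→X15] = [9, 7, 7]
r2 m[φ0→X9] = [8, 9, 8]
r2 m[φ1→X15] = [9, 3, 7]
r2 m[φ1→X4] = [7, 7, 9]
r2 m[X15→φ0] = [9, 3, 7]
r2 m[X15→φ1] = [9, 7, 7]
r2 m[X9→φ0] = [1, 1, 1]
r2 m[X4→φ1] = [1, 1, 1]
r3 m[φ0→X15] = [9, 7, 7]
r3 m[φ0→X9] = [72, 81, 72]
r3 m[φ1→X15] = [9, 3, 7]
r3 m[φ1→X4] = [49, 49, 81]
r3 m[X15→φ0] = [9, 3, 7]
r3 m[X15→φ1] = [9, 7, 7]
r3 m[X9→φ0] = [1, 1, 1]
r3 m[X4→φ1] = [1, 1, 1]
r4 m[φ0→X15] = [9, 7, 7]
r4 m[φ0→X9] = [72, 81, 72]
r4 m[φ1→X15] = [9, 3, 7]
r4 m[φ1→X4] = [49, 49, 81]
r4 m[X15→φ0] = [9, 3, 7]
r4 m[X15→φ1] = [9, 7, 7]
r4 m[X9→φ0] = [1, 1, 1]
r4 m[X4→φ1] = [1, 1, 1]
fixed point reached at round 4
traceback from X15: (X15=0, X9=1, X4=2), score=81

assignment: (X15=0, X9=1, X4=2); score = 81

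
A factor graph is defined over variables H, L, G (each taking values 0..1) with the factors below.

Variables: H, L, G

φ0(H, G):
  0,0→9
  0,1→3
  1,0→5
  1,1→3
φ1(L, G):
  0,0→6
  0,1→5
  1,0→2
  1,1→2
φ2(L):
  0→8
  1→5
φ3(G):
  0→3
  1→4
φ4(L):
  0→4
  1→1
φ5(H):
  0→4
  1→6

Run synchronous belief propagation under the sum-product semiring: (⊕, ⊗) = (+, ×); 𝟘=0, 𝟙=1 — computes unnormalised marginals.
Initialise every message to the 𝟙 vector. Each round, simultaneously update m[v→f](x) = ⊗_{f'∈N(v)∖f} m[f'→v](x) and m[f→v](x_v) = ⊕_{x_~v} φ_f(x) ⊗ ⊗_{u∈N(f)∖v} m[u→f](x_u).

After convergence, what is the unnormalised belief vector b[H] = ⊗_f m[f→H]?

init: all messages = 𝟙 over 2 values
r1 m[φ0→H] = [12, 8]
r1 m[φ0→G] = [14, 6]
r1 m[φ1→L] = [11, 4]
r1 m[φ1→G] = [8, 7]
r1 m[φ2→L] = [8, 5]
r1 m[φ3→G] = [3, 4]
r1 m[φ4→L] = [4, 1]
r1 m[φ5→H] = [4, 6]
r1 m[H→φ0] = [1, 1]
r1 m[H→φ5] = [1, 1]
r1 m[L→φ1] = [1, 1]
r1 m[L→φ2] = [1, 1]
r1 m[L→φ4] = [1, 1]
r1 m[G→φ0] = [1, 1]
r1 m[G→φ1] = [1, 1]
r1 m[G→φ3] = [1, 1]
r2 m[φ0→H] = [12, 8]
r2 m[φ0→G] = [14, 6]
r2 m[φ1→L] = [11, 4]
r2 m[φ1→G] = [8, 7]
r2 m[φ2→L] = [8, 5]
r2 m[φ3→G] = [3, 4]
r2 m[φ4→L] = [4, 1]
r2 m[φ5→H] = [4, 6]
r2 m[H→φ0] = [4, 6]
r2 m[H→φ5] = [12, 8]
r2 m[L→φ1] = [32, 5]
r2 m[L→φ2] = [44, 4]
r2 m[L→φ4] = [88, 20]
r2 m[G→φ0] = [24, 28]
r2 m[G→φ1] = [42, 24]
r2 m[G→φ3] = [112, 42]
r3 m[φ0→H] = [300, 204]
r3 m[φ0→G] = [66, 30]
r3 m[φ1→L] = [372, 132]
r3 m[φ1→G] = [202, 170]
r3 m[φ2→L] = [8, 5]
r3 m[φ3→G] = [3, 4]
r3 m[φ4→L] = [4, 1]
r3 m[φ5→H] = [4, 6]
r3 m[H→φ0] = [4, 6]
r3 m[H→φ5] = [12, 8]
r3 m[L→φ1] = [32, 5]
r3 m[L→φ2] = [44, 4]
r3 m[L→φ4] = [88, 20]
r3 m[G→φ0] = [24, 28]
r3 m[G→φ1] = [42, 24]
r3 m[G→φ3] = [112, 42]
r4 m[φ0→H] = [300, 204]
r4 m[φ0→G] = [66, 30]
r4 m[φ1→L] = [372, 132]
r4 m[φ1→G] = [202, 170]
r4 m[φ2→L] = [8, 5]
r4 m[φ3→G] = [3, 4]
r4 m[φ4→L] = [4, 1]
r4 m[φ5→H] = [4, 6]
r4 m[H→φ0] = [4, 6]
r4 m[H→φ5] = [300, 204]
r4 m[L→φ1] = [32, 5]
r4 m[L→φ2] = [1488, 132]
r4 m[L→φ4] = [2976, 660]
r4 m[G→φ0] = [606, 680]
r4 m[G→φ1] = [198, 120]
r4 m[G→φ3] = [13332, 5100]
r5 m[φ0→H] = [7494, 5070]
r5 m[φ0→G] = [66, 30]
r5 m[φ1→L] = [1788, 636]
r5 m[φ1→G] = [202, 170]
r5 m[φ2→L] = [8, 5]
r5 m[φ3→G] = [3, 4]
r5 m[φ4→L] = [4, 1]
r5 m[φ5→H] = [4, 6]
r5 m[H→φ0] = [4, 6]
r5 m[H→φ5] = [300, 204]
r5 m[L→φ1] = [32, 5]
r5 m[L→φ2] = [1488, 132]
r5 m[L→φ4] = [2976, 660]
r5 m[G→φ0] = [606, 680]
r5 m[G→φ1] = [198, 120]
r5 m[G→φ3] = [13332, 5100]
r6 m[φ0→H] = [7494, 5070]
r6 m[φ0→G] = [66, 30]
r6 m[φ1→L] = [1788, 636]
r6 m[φ1→G] = [202, 170]
r6 m[φ2→L] = [8, 5]
r6 m[φ3→G] = [3, 4]
r6 m[φ4→L] = [4, 1]
r6 m[φ5→H] = [4, 6]
r6 m[H→φ0] = [4, 6]
r6 m[H→φ5] = [7494, 5070]
r6 m[L→φ1] = [32, 5]
r6 m[L→φ2] = [7152, 636]
r6 m[L→φ4] = [14304, 3180]
r6 m[G→φ0] = [606, 680]
r6 m[G→φ1] = [198, 120]
r6 m[G→φ3] = [13332, 5100]
r7 m[φ0→H] = [7494, 5070]
r7 m[φ0→G] = [66, 30]
r7 m[φ1→L] = [1788, 636]
r7 m[φ1→G] = [202, 170]
r7 m[φ2→L] = [8, 5]
r7 m[φ3→G] = [3, 4]
r7 m[φ4→L] = [4, 1]
r7 m[φ5→H] = [4, 6]
r7 m[H→φ0] = [4, 6]
r7 m[H→φ5] = [7494, 5070]
r7 m[L→φ1] = [32, 5]
r7 m[L→φ2] = [7152, 636]
r7 m[L→φ4] = [14304, 3180]
r7 m[G→φ0] = [606, 680]
r7 m[G→φ1] = [198, 120]
r7 m[G→φ3] = [13332, 5100]
fixed point reached at round 7
b[H] = ⊗ incoming = [29976, 30420]

b[H] = [29976, 30420]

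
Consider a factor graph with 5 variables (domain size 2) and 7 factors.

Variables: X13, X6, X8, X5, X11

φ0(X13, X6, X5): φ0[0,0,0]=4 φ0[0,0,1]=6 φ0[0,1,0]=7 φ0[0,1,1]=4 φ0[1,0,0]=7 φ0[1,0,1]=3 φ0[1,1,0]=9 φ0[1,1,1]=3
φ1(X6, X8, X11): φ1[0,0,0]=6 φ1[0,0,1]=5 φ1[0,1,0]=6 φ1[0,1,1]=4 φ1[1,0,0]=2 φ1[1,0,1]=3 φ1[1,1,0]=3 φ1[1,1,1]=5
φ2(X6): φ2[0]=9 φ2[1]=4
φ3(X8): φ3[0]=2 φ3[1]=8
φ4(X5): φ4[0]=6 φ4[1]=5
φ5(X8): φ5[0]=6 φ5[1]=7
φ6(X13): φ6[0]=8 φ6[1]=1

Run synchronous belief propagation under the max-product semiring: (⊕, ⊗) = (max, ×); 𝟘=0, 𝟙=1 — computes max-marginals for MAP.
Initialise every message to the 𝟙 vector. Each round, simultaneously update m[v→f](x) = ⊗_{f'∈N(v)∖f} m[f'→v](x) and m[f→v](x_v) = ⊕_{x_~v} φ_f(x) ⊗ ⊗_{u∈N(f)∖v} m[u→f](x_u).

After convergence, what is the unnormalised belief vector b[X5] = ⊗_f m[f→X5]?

b[X5] = [580608, 725760]

init: all messages = 𝟙 over 2 values
r1 m[φ0→X13] = [7, 9]
r1 m[φ0→X6] = [7, 9]
r1 m[φ0→X5] = [9, 6]
r1 m[φ1→X6] = [6, 5]
r1 m[φ1→X8] = [6, 6]
r1 m[φ1→X11] = [6, 5]
r1 m[φ2→X6] = [9, 4]
r1 m[φ3→X8] = [2, 8]
r1 m[φ4→X5] = [6, 5]
r1 m[φ5→X8] = [6, 7]
r1 m[φ6→X13] = [8, 1]
r1 m[X13→φ0] = [1, 1]
r1 m[X13→φ6] = [1, 1]
r1 m[X6→φ0] = [1, 1]
r1 m[X6→φ1] = [1, 1]
r1 m[X6→φ2] = [1, 1]
r1 m[X8→φ1] = [1, 1]
r1 m[X8→φ3] = [1, 1]
r1 m[X8→φ5] = [1, 1]
r1 m[X5→φ0] = [1, 1]
r1 m[X5→φ4] = [1, 1]
r1 m[X11→φ1] = [1, 1]
r2 m[φ0→X13] = [7, 9]
r2 m[φ0→X6] = [7, 9]
r2 m[φ0→X5] = [9, 6]
r2 m[φ1→X6] = [6, 5]
r2 m[φ1→X8] = [6, 6]
r2 m[φ1→X11] = [6, 5]
r2 m[φ2→X6] = [9, 4]
r2 m[φ3→X8] = [2, 8]
r2 m[φ4→X5] = [6, 5]
r2 m[φ5→X8] = [6, 7]
r2 m[φ6→X13] = [8, 1]
r2 m[X13→φ0] = [8, 1]
r2 m[X13→φ6] = [7, 9]
r2 m[X6→φ0] = [54, 20]
r2 m[X6→φ1] = [63, 36]
r2 m[X6→φ2] = [42, 45]
r2 m[X8→φ1] = [12, 56]
r2 m[X8→φ3] = [36, 42]
r2 m[X8→φ5] = [12, 48]
r2 m[X5→φ0] = [6, 5]
r2 m[X5→φ4] = [9, 6]
r2 m[X11→φ1] = [1, 1]
r3 m[φ0→X13] = [1620, 2268]
r3 m[φ0→X6] = [240, 336]
r3 m[φ0→X5] = [1728, 2592]
r3 m[φ1→X6] = [336, 280]
r3 m[φ1→X8] = [378, 378]
r3 m[φ1→X11] = [21168, 14112]
r3 m[φ2→X6] = [9, 4]
r3 m[φ3→X8] = [2, 8]
r3 m[φ4→X5] = [6, 5]
r3 m[φ5→X8] = [6, 7]
r3 m[φ6→X13] = [8, 1]
r3 m[X13→φ0] = [8, 1]
r3 m[X13→φ6] = [7, 9]
r3 m[X6→φ0] = [54, 20]
r3 m[X6→φ1] = [63, 36]
r3 m[X6→φ2] = [42, 45]
r3 m[X8→φ1] = [12, 56]
r3 m[X8→φ3] = [36, 42]
r3 m[X8→φ5] = [12, 48]
r3 m[X5→φ0] = [6, 5]
r3 m[X5→φ4] = [9, 6]
r3 m[X11→φ1] = [1, 1]
r4 m[φ0→X13] = [1620, 2268]
r4 m[φ0→X6] = [240, 336]
r4 m[φ0→X5] = [1728, 2592]
r4 m[φ1→X6] = [336, 280]
r4 m[φ1→X8] = [378, 378]
r4 m[φ1→X11] = [21168, 14112]
r4 m[φ2→X6] = [9, 4]
r4 m[φ3→X8] = [2, 8]
r4 m[φ4→X5] = [6, 5]
r4 m[φ5→X8] = [6, 7]
r4 m[φ6→X13] = [8, 1]
r4 m[X13→φ0] = [8, 1]
r4 m[X13→φ6] = [1620, 2268]
r4 m[X6→φ0] = [3024, 1120]
r4 m[X6→φ1] = [2160, 1344]
r4 m[X6→φ2] = [80640, 94080]
r4 m[X8→φ1] = [12, 56]
r4 m[X8→φ3] = [2268, 2646]
r4 m[X8→φ5] = [756, 3024]
r4 m[X5→φ0] = [6, 5]
r4 m[X5→φ4] = [1728, 2592]
r4 m[X11→φ1] = [1, 1]
r5 m[φ0→X13] = [90720, 127008]
r5 m[φ0→X6] = [240, 336]
r5 m[φ0→X5] = [96768, 145152]
r5 m[φ1→X6] = [336, 280]
r5 m[φ1→X8] = [12960, 12960]
r5 m[φ1→X11] = [725760, 483840]
r5 m[φ2→X6] = [9, 4]
r5 m[φ3→X8] = [2, 8]
r5 m[φ4→X5] = [6, 5]
r5 m[φ5→X8] = [6, 7]
r5 m[φ6→X13] = [8, 1]
r5 m[X13→φ0] = [8, 1]
r5 m[X13→φ6] = [1620, 2268]
r5 m[X6→φ0] = [3024, 1120]
r5 m[X6→φ1] = [2160, 1344]
r5 m[X6→φ2] = [80640, 94080]
r5 m[X8→φ1] = [12, 56]
r5 m[X8→φ3] = [2268, 2646]
r5 m[X8→φ5] = [756, 3024]
r5 m[X5→φ0] = [6, 5]
r5 m[X5→φ4] = [1728, 2592]
r5 m[X11→φ1] = [1, 1]
r6 m[φ0→X13] = [90720, 127008]
r6 m[φ0→X6] = [240, 336]
r6 m[φ0→X5] = [96768, 145152]
r6 m[φ1→X6] = [336, 280]
r6 m[φ1→X8] = [12960, 12960]
r6 m[φ1→X11] = [725760, 483840]
r6 m[φ2→X6] = [9, 4]
r6 m[φ3→X8] = [2, 8]
r6 m[φ4→X5] = [6, 5]
r6 m[φ5→X8] = [6, 7]
r6 m[φ6→X13] = [8, 1]
r6 m[X13→φ0] = [8, 1]
r6 m[X13→φ6] = [90720, 127008]
r6 m[X6→φ0] = [3024, 1120]
r6 m[X6→φ1] = [2160, 1344]
r6 m[X6→φ2] = [80640, 94080]
r6 m[X8→φ1] = [12, 56]
r6 m[X8→φ3] = [77760, 90720]
r6 m[X8→φ5] = [25920, 103680]
r6 m[X5→φ0] = [6, 5]
r6 m[X5→φ4] = [96768, 145152]
r6 m[X11→φ1] = [1, 1]
r7 m[φ0→X13] = [90720, 127008]
r7 m[φ0→X6] = [240, 336]
r7 m[φ0→X5] = [96768, 145152]
r7 m[φ1→X6] = [336, 280]
r7 m[φ1→X8] = [12960, 12960]
r7 m[φ1→X11] = [725760, 483840]
r7 m[φ2→X6] = [9, 4]
r7 m[φ3→X8] = [2, 8]
r7 m[φ4→X5] = [6, 5]
r7 m[φ5→X8] = [6, 7]
r7 m[φ6→X13] = [8, 1]
r7 m[X13→φ0] = [8, 1]
r7 m[X13→φ6] = [90720, 127008]
r7 m[X6→φ0] = [3024, 1120]
r7 m[X6→φ1] = [2160, 1344]
r7 m[X6→φ2] = [80640, 94080]
r7 m[X8→φ1] = [12, 56]
r7 m[X8→φ3] = [77760, 90720]
r7 m[X8→φ5] = [25920, 103680]
r7 m[X5→φ0] = [6, 5]
r7 m[X5→φ4] = [96768, 145152]
r7 m[X11→φ1] = [1, 1]
fixed point reached at round 7
b[X5] = ⊗ incoming = [580608, 725760]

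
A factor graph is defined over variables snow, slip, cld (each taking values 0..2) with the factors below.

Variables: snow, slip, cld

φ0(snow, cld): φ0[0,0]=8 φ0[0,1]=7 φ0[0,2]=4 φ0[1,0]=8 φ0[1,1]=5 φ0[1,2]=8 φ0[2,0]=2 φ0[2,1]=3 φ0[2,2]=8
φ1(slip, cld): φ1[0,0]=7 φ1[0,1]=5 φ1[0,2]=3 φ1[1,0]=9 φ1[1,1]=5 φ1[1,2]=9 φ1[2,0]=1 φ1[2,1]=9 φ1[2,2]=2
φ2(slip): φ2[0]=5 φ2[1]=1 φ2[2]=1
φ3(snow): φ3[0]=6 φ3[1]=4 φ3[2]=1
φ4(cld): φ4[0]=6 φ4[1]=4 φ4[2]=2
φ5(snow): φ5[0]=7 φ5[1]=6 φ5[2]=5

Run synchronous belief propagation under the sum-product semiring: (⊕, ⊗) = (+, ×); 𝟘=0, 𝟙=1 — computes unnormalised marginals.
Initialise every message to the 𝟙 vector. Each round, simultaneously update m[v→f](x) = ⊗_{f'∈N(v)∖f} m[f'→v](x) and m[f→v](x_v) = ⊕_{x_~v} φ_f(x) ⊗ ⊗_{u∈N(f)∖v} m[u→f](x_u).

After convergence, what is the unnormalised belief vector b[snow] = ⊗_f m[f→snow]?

init: all messages = 𝟙 over 3 values
r1 m[φ0→snow] = [19, 21, 13]
r1 m[φ0→cld] = [18, 15, 20]
r1 m[φ1→slip] = [15, 23, 12]
r1 m[φ1→cld] = [17, 19, 14]
r1 m[φ2→slip] = [5, 1, 1]
r1 m[φ3→snow] = [6, 4, 1]
r1 m[φ4→cld] = [6, 4, 2]
r1 m[φ5→snow] = [7, 6, 5]
r1 m[snow→φ0] = [1, 1, 1]
r1 m[snow→φ3] = [1, 1, 1]
r1 m[snow→φ5] = [1, 1, 1]
r1 m[slip→φ1] = [1, 1, 1]
r1 m[slip→φ2] = [1, 1, 1]
r1 m[cld→φ0] = [1, 1, 1]
r1 m[cld→φ1] = [1, 1, 1]
r1 m[cld→φ4] = [1, 1, 1]
r2 m[φ0→snow] = [19, 21, 13]
r2 m[φ0→cld] = [18, 15, 20]
r2 m[φ1→slip] = [15, 23, 12]
r2 m[φ1→cld] = [17, 19, 14]
r2 m[φ2→slip] = [5, 1, 1]
r2 m[φ3→snow] = [6, 4, 1]
r2 m[φ4→cld] = [6, 4, 2]
r2 m[φ5→snow] = [7, 6, 5]
r2 m[snow→φ0] = [42, 24, 5]
r2 m[snow→φ3] = [133, 126, 65]
r2 m[snow→φ5] = [114, 84, 13]
r2 m[slip→φ1] = [5, 1, 1]
r2 m[slip→φ2] = [15, 23, 12]
r2 m[cld→φ0] = [102, 76, 28]
r2 m[cld→φ1] = [108, 60, 40]
r2 m[cld→φ4] = [306, 285, 280]
r3 m[φ0→snow] = [1460, 1420, 656]
r3 m[φ0→cld] = [538, 429, 400]
r3 m[φ1→slip] = [1176, 1632, 728]
r3 m[φ1→cld] = [45, 39, 26]
r3 m[φ2→slip] = [5, 1, 1]
r3 m[φ3→snow] = [6, 4, 1]
r3 m[φ4→cld] = [6, 4, 2]
r3 m[φ5→snow] = [7, 6, 5]
r3 m[snow→φ0] = [42, 24, 5]
r3 m[snow→φ3] = [133, 126, 65]
r3 m[snow→φ5] = [114, 84, 13]
r3 m[slip→φ1] = [5, 1, 1]
r3 m[slip→φ2] = [15, 23, 12]
r3 m[cld→φ0] = [102, 76, 28]
r3 m[cld→φ1] = [108, 60, 40]
r3 m[cld→φ4] = [306, 285, 280]
r4 m[φ0→snow] = [1460, 1420, 656]
r4 m[φ0→cld] = [538, 429, 400]
r4 m[φ1→slip] = [1176, 1632, 728]
r4 m[φ1→cld] = [45, 39, 26]
r4 m[φ2→slip] = [5, 1, 1]
r4 m[φ3→snow] = [6, 4, 1]
r4 m[φ4→cld] = [6, 4, 2]
r4 m[φ5→snow] = [7, 6, 5]
r4 m[snow→φ0] = [42, 24, 5]
r4 m[snow→φ3] = [10220, 8520, 3280]
r4 m[snow→φ5] = [8760, 5680, 656]
r4 m[slip→φ1] = [5, 1, 1]
r4 m[slip→φ2] = [1176, 1632, 728]
r4 m[cld→φ0] = [270, 156, 52]
r4 m[cld→φ1] = [3228, 1716, 800]
r4 m[cld→φ4] = [24210, 16731, 10400]
r5 m[φ0→snow] = [3460, 3356, 1424]
r5 m[φ0→cld] = [538, 429, 400]
r5 m[φ1→slip] = [33576, 44832, 20272]
r5 m[φ1→cld] = [45, 39, 26]
r5 m[φ2→slip] = [5, 1, 1]
r5 m[φ3→snow] = [6, 4, 1]
r5 m[φ4→cld] = [6, 4, 2]
r5 m[φ5→snow] = [7, 6, 5]
r5 m[snow→φ0] = [42, 24, 5]
r5 m[snow→φ3] = [10220, 8520, 3280]
r5 m[snow→φ5] = [8760, 5680, 656]
r5 m[slip→φ1] = [5, 1, 1]
r5 m[slip→φ2] = [1176, 1632, 728]
r5 m[cld→φ0] = [270, 156, 52]
r5 m[cld→φ1] = [3228, 1716, 800]
r5 m[cld→φ4] = [24210, 16731, 10400]
r6 m[φ0→snow] = [3460, 3356, 1424]
r6 m[φ0→cld] = [538, 429, 400]
r6 m[φ1→slip] = [33576, 44832, 20272]
r6 m[φ1→cld] = [45, 39, 26]
r6 m[φ2→slip] = [5, 1, 1]
r6 m[φ3→snow] = [6, 4, 1]
r6 m[φ4→cld] = [6, 4, 2]
r6 m[φ5→snow] = [7, 6, 5]
r6 m[snow→φ0] = [42, 24, 5]
r6 m[snow→φ3] = [24220, 20136, 7120]
r6 m[snow→φ5] = [20760, 13424, 1424]
r6 m[slip→φ1] = [5, 1, 1]
r6 m[slip→φ2] = [33576, 44832, 20272]
r6 m[cld→φ0] = [270, 156, 52]
r6 m[cld→φ1] = [3228, 1716, 800]
r6 m[cld→φ4] = [24210, 16731, 10400]
r7 m[φ0→snow] = [3460, 3356, 1424]
r7 m[φ0→cld] = [538, 429, 400]
r7 m[φ1→slip] = [33576, 44832, 20272]
r7 m[φ1→cld] = [45, 39, 26]
r7 m[φ2→slip] = [5, 1, 1]
r7 m[φ3→snow] = [6, 4, 1]
r7 m[φ4→cld] = [6, 4, 2]
r7 m[φ5→snow] = [7, 6, 5]
r7 m[snow→φ0] = [42, 24, 5]
r7 m[snow→φ3] = [24220, 20136, 7120]
r7 m[snow→φ5] = [20760, 13424, 1424]
r7 m[slip→φ1] = [5, 1, 1]
r7 m[slip→φ2] = [33576, 44832, 20272]
r7 m[cld→φ0] = [270, 156, 52]
r7 m[cld→φ1] = [3228, 1716, 800]
r7 m[cld→φ4] = [24210, 16731, 10400]
fixed point reached at round 7
b[snow] = ⊗ incoming = [145320, 80544, 7120]

b[snow] = [145320, 80544, 7120]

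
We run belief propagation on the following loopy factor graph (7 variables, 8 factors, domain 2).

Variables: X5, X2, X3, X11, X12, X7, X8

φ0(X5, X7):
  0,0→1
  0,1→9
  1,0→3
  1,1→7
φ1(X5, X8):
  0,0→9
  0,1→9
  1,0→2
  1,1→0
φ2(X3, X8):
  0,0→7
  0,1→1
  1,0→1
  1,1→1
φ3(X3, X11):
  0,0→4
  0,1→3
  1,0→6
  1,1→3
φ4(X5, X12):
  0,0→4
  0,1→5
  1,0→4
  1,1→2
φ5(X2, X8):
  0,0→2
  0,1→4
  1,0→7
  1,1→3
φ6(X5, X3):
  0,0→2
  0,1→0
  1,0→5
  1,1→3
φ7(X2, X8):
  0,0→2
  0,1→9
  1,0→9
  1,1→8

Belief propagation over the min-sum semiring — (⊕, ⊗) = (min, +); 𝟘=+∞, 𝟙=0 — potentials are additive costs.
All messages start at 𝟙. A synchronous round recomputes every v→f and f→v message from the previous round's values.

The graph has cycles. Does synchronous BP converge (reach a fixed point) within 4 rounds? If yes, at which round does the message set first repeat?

NOT CONVERGED within 4 rounds

init: all messages = 𝟙 over 2 values
r1 m[φ0→X5] = [1, 3]
r1 m[φ0→X7] = [1, 7]
r1 m[φ1→X5] = [9, 0]
r1 m[φ1→X8] = [2, 0]
r1 m[φ2→X3] = [1, 1]
r1 m[φ2→X8] = [1, 1]
r1 m[φ3→X3] = [3, 3]
r1 m[φ3→X11] = [4, 3]
r1 m[φ4→X5] = [4, 2]
r1 m[φ4→X12] = [4, 2]
r1 m[φ5→X2] = [2, 3]
r1 m[φ5→X8] = [2, 3]
r1 m[φ6→X5] = [0, 3]
r1 m[φ6→X3] = [2, 0]
r1 m[φ7→X2] = [2, 8]
r1 m[φ7→X8] = [2, 8]
r1 m[X5→φ0] = [0, 0]
r1 m[X5→φ1] = [0, 0]
r1 m[X5→φ4] = [0, 0]
r1 m[X5→φ6] = [0, 0]
r1 m[X2→φ5] = [0, 0]
r1 m[X2→φ7] = [0, 0]
r1 m[X3→φ2] = [0, 0]
r1 m[X3→φ3] = [0, 0]
r1 m[X3→φ6] = [0, 0]
r1 m[X11→φ3] = [0, 0]
r1 m[X12→φ4] = [0, 0]
r1 m[X7→φ0] = [0, 0]
r1 m[X8→φ1] = [0, 0]
r1 m[X8→φ2] = [0, 0]
r1 m[X8→φ5] = [0, 0]
r1 m[X8→φ7] = [0, 0]
r2 m[φ0→X5] = [1, 3]
r2 m[φ0→X7] = [1, 7]
r2 m[φ1→X5] = [9, 0]
r2 m[φ1→X8] = [2, 0]
r2 m[φ2→X3] = [1, 1]
r2 m[φ2→X8] = [1, 1]
r2 m[φ3→X3] = [3, 3]
r2 m[φ3→X11] = [4, 3]
r2 m[φ4→X5] = [4, 2]
r2 m[φ4→X12] = [4, 2]
r2 m[φ5→X2] = [2, 3]
r2 m[φ5→X8] = [2, 3]
r2 m[φ6→X5] = [0, 3]
r2 m[φ6→X3] = [2, 0]
r2 m[φ7→X2] = [2, 8]
r2 m[φ7→X8] = [2, 8]
r2 m[X5→φ0] = [13, 5]
r2 m[X5→φ1] = [5, 8]
r2 m[X5→φ4] = [10, 6]
r2 m[X5→φ6] = [14, 5]
r2 m[X2→φ5] = [2, 8]
r2 m[X2→φ7] = [2, 3]
r2 m[X3→φ2] = [5, 3]
r2 m[X3→φ3] = [3, 1]
r2 m[X3→φ6] = [4, 4]
r2 m[X11→φ3] = [0, 0]
r2 m[X12→φ4] = [0, 0]
r2 m[X7→φ0] = [0, 0]
r2 m[X8→φ1] = [5, 12]
r2 m[X8→φ2] = [6, 11]
r2 m[X8→φ5] = [5, 9]
r2 m[X8→φ7] = [5, 4]
r3 m[φ0→X5] = [1, 3]
r3 m[φ0→X7] = [8, 12]
r3 m[φ1→X5] = [14, 7]
r3 m[φ1→X8] = [10, 8]
r3 m[φ2→X3] = [12, 7]
r3 m[φ2→X8] = [4, 4]
r3 m[φ3→X3] = [3, 3]
r3 m[φ3→X11] = [7, 4]
r3 m[φ4→X5] = [4, 2]
r3 m[φ4→X12] = [10, 8]
r3 m[φ5→X2] = [7, 12]
r3 m[φ5→X8] = [4, 6]
r3 m[φ6→X5] = [4, 7]
r3 m[φ6→X3] = [10, 8]
r3 m[φ7→X2] = [7, 12]
r3 m[φ7→X8] = [4, 11]
r3 m[X5→φ0] = [13, 5]
r3 m[X5→φ1] = [5, 8]
r3 m[X5→φ4] = [10, 6]
r3 m[X5→φ6] = [14, 5]
r3 m[X2→φ5] = [2, 8]
r3 m[X2→φ7] = [2, 3]
r3 m[X3→φ2] = [5, 3]
r3 m[X3→φ3] = [3, 1]
r3 m[X3→φ6] = [4, 4]
r3 m[X11→φ3] = [0, 0]
r3 m[X12→φ4] = [0, 0]
r3 m[X7→φ0] = [0, 0]
r3 m[X8→φ1] = [5, 12]
r3 m[X8→φ2] = [6, 11]
r3 m[X8→φ5] = [5, 9]
r3 m[X8→φ7] = [5, 4]
r4 m[φ0→X5] = [1, 3]
r4 m[φ0→X7] = [8, 12]
r4 m[φ1→X5] = [14, 7]
r4 m[φ1→X8] = [10, 8]
r4 m[φ2→X3] = [12, 7]
r4 m[φ2→X8] = [4, 4]
r4 m[φ3→X3] = [3, 3]
r4 m[φ3→X11] = [7, 4]
r4 m[φ4→X5] = [4, 2]
r4 m[φ4→X12] = [10, 8]
r4 m[φ5→X2] = [7, 12]
r4 m[φ5→X8] = [4, 6]
r4 m[φ6→X5] = [4, 7]
r4 m[φ6→X3] = [10, 8]
r4 m[φ7→X2] = [7, 12]
r4 m[φ7→X8] = [4, 11]
r4 m[X5→φ0] = [22, 16]
r4 m[X5→φ1] = [9, 12]
r4 m[X5→φ4] = [19, 17]
r4 m[X5→φ6] = [19, 12]
r4 m[X2→φ5] = [7, 12]
r4 m[X2→φ7] = [7, 12]
r4 m[X3→φ2] = [13, 11]
r4 m[X3→φ3] = [22, 15]
r4 m[X3→φ6] = [15, 10]
r4 m[X11→φ3] = [0, 0]
r4 m[X12→φ4] = [0, 0]
r4 m[X7→φ0] = [0, 0]
r4 m[X8→φ1] = [12, 21]
r4 m[X8→φ2] = [18, 25]
r4 m[X8→φ5] = [18, 23]
r4 m[X8→φ7] = [18, 18]
no fixed point within 4 rounds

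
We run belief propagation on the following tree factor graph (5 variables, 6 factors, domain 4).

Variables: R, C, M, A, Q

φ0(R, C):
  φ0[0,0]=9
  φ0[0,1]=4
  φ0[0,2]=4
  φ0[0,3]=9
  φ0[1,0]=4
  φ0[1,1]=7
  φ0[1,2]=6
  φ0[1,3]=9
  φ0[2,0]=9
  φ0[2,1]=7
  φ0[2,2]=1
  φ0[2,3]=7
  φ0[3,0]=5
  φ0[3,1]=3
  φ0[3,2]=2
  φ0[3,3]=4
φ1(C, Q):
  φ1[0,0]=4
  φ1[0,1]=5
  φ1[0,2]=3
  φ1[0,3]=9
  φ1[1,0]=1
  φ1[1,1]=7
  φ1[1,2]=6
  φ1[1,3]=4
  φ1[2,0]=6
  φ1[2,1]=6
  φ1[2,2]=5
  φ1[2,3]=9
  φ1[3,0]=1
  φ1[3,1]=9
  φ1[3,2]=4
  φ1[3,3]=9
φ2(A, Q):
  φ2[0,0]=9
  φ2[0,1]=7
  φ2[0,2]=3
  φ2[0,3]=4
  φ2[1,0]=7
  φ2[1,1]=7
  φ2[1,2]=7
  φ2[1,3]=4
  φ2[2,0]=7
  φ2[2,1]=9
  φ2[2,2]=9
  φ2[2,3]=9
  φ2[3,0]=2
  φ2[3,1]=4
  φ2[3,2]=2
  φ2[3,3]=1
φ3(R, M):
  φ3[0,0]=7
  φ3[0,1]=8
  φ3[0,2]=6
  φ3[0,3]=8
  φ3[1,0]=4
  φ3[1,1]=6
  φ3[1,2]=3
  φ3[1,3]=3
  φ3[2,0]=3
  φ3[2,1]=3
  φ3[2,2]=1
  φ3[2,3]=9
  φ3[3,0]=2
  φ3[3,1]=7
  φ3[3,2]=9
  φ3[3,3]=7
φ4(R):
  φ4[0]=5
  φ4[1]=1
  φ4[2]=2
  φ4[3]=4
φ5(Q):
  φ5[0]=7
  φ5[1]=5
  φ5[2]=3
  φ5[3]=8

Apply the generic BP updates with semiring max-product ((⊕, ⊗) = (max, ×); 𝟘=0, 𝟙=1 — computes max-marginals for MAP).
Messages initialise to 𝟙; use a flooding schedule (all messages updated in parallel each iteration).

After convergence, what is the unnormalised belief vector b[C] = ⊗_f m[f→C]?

b[C] = [233280, 50400, 103680, 233280]

init: all messages = 𝟙 over 4 values
r1 m[φ0→R] = [9, 9, 9, 5]
r1 m[φ0→C] = [9, 7, 6, 9]
r1 m[φ1→C] = [9, 7, 9, 9]
r1 m[φ1→Q] = [6, 9, 6, 9]
r1 m[φ2→A] = [9, 7, 9, 4]
r1 m[φ2→Q] = [9, 9, 9, 9]
r1 m[φ3→R] = [8, 6, 9, 9]
r1 m[φ3→M] = [7, 8, 9, 9]
r1 m[φ4→R] = [5, 1, 2, 4]
r1 m[φ5→Q] = [7, 5, 3, 8]
r1 m[R→φ0] = [1, 1, 1, 1]
r1 m[R→φ3] = [1, 1, 1, 1]
r1 m[R→φ4] = [1, 1, 1, 1]
r1 m[C→φ0] = [1, 1, 1, 1]
r1 m[C→φ1] = [1, 1, 1, 1]
r1 m[M→φ3] = [1, 1, 1, 1]
r1 m[A→φ2] = [1, 1, 1, 1]
r1 m[Q→φ1] = [1, 1, 1, 1]
r1 m[Q→φ2] = [1, 1, 1, 1]
r1 m[Q→φ5] = [1, 1, 1, 1]
r2 m[φ0→R] = [9, 9, 9, 5]
r2 m[φ0→C] = [9, 7, 6, 9]
r2 m[φ1→C] = [9, 7, 9, 9]
r2 m[φ1→Q] = [6, 9, 6, 9]
r2 m[φ2→A] = [9, 7, 9, 4]
r2 m[φ2→Q] = [9, 9, 9, 9]
r2 m[φ3→R] = [8, 6, 9, 9]
r2 m[φ3→M] = [7, 8, 9, 9]
r2 m[φ4→R] = [5, 1, 2, 4]
r2 m[φ5→Q] = [7, 5, 3, 8]
r2 m[R→φ0] = [40, 6, 18, 36]
r2 m[R→φ3] = [45, 9, 18, 20]
r2 m[R→φ4] = [72, 54, 81, 45]
r2 m[C→φ0] = [9, 7, 9, 9]
r2 m[C→φ1] = [9, 7, 6, 9]
r2 m[M→φ3] = [1, 1, 1, 1]
r2 m[A→φ2] = [1, 1, 1, 1]
r2 m[Q→φ1] = [63, 45, 27, 72]
r2 m[Q→φ2] = [42, 45, 18, 72]
r2 m[Q→φ5] = [54, 81, 54, 81]
r3 m[φ0→R] = [81, 81, 81, 45]
r3 m[φ0→C] = [360, 160, 160, 360]
r3 m[φ1→C] = [648, 315, 648, 648]
r3 m[φ1→Q] = [36, 81, 42, 81]
r3 m[φ2→A] = [378, 315, 648, 180]
r3 m[φ2→Q] = [9, 9, 9, 9]
r3 m[φ3→R] = [8, 6, 9, 9]
r3 m[φ3→M] = [315, 360, 270, 360]
r3 m[φ4→R] = [5, 1, 2, 4]
r3 m[φ5→Q] = [7, 5, 3, 8]
r3 m[R→φ0] = [40, 6, 18, 36]
r3 m[R→φ3] = [45, 9, 18, 20]
r3 m[R→φ4] = [72, 54, 81, 45]
r3 m[C→φ0] = [9, 7, 9, 9]
r3 m[C→φ1] = [9, 7, 6, 9]
r3 m[M→φ3] = [1, 1, 1, 1]
r3 m[A→φ2] = [1, 1, 1, 1]
r3 m[Q→φ1] = [63, 45, 27, 72]
r3 m[Q→φ2] = [42, 45, 18, 72]
r3 m[Q→φ5] = [54, 81, 54, 81]
r4 m[φ0→R] = [81, 81, 81, 45]
r4 m[φ0→C] = [360, 160, 160, 360]
r4 m[φ1→C] = [648, 315, 648, 648]
r4 m[φ1→Q] = [36, 81, 42, 81]
r4 m[φ2→A] = [378, 315, 648, 180]
r4 m[φ2→Q] = [9, 9, 9, 9]
r4 m[φ3→R] = [8, 6, 9, 9]
r4 m[φ3→M] = [315, 360, 270, 360]
r4 m[φ4→R] = [5, 1, 2, 4]
r4 m[φ5→Q] = [7, 5, 3, 8]
r4 m[R→φ0] = [40, 6, 18, 36]
r4 m[R→φ3] = [405, 81, 162, 180]
r4 m[R→φ4] = [648, 486, 729, 405]
r4 m[C→φ0] = [648, 315, 648, 648]
r4 m[C→φ1] = [360, 160, 160, 360]
r4 m[M→φ3] = [1, 1, 1, 1]
r4 m[A→φ2] = [1, 1, 1, 1]
r4 m[Q→φ1] = [63, 45, 27, 72]
r4 m[Q→φ2] = [252, 405, 126, 648]
r4 m[Q→φ5] = [324, 729, 378, 729]
r5 m[φ0→R] = [5832, 5832, 5832, 3240]
r5 m[φ0→C] = [360, 160, 160, 360]
r5 m[φ1→C] = [648, 315, 648, 648]
r5 m[φ1→Q] = [1440, 3240, 1440, 3240]
r5 m[φ2→A] = [2835, 2835, 5832, 1620]
r5 m[φ2→Q] = [9, 9, 9, 9]
r5 m[φ3→R] = [8, 6, 9, 9]
r5 m[φ3→M] = [2835, 3240, 2430, 3240]
r5 m[φ4→R] = [5, 1, 2, 4]
r5 m[φ5→Q] = [7, 5, 3, 8]
r5 m[R→φ0] = [40, 6, 18, 36]
r5 m[R→φ3] = [405, 81, 162, 180]
r5 m[R→φ4] = [648, 486, 729, 405]
r5 m[C→φ0] = [648, 315, 648, 648]
r5 m[C→φ1] = [360, 160, 160, 360]
r5 m[M→φ3] = [1, 1, 1, 1]
r5 m[A→φ2] = [1, 1, 1, 1]
r5 m[Q→φ1] = [63, 45, 27, 72]
r5 m[Q→φ2] = [252, 405, 126, 648]
r5 m[Q→φ5] = [324, 729, 378, 729]
r6 m[φ0→R] = [5832, 5832, 5832, 3240]
r6 m[φ0→C] = [360, 160, 160, 360]
r6 m[φ1→C] = [648, 315, 648, 648]
r6 m[φ1→Q] = [1440, 3240, 1440, 3240]
r6 m[φ2→A] = [2835, 2835, 5832, 1620]
r6 m[φ2→Q] = [9, 9, 9, 9]
r6 m[φ3→R] = [8, 6, 9, 9]
r6 m[φ3→M] = [2835, 3240, 2430, 3240]
r6 m[φ4→R] = [5, 1, 2, 4]
r6 m[φ5→Q] = [7, 5, 3, 8]
r6 m[R→φ0] = [40, 6, 18, 36]
r6 m[R→φ3] = [29160, 5832, 11664, 12960]
r6 m[R→φ4] = [46656, 34992, 52488, 29160]
r6 m[C→φ0] = [648, 315, 648, 648]
r6 m[C→φ1] = [360, 160, 160, 360]
r6 m[M→φ3] = [1, 1, 1, 1]
r6 m[A→φ2] = [1, 1, 1, 1]
r6 m[Q→φ1] = [63, 45, 27, 72]
r6 m[Q→φ2] = [10080, 16200, 4320, 25920]
r6 m[Q→φ5] = [12960, 29160, 12960, 29160]
r7 m[φ0→R] = [5832, 5832, 5832, 3240]
r7 m[φ0→C] = [360, 160, 160, 360]
r7 m[φ1→C] = [648, 315, 648, 648]
r7 m[φ1→Q] = [1440, 3240, 1440, 3240]
r7 m[φ2→A] = [113400, 113400, 233280, 64800]
r7 m[φ2→Q] = [9, 9, 9, 9]
r7 m[φ3→R] = [8, 6, 9, 9]
r7 m[φ3→M] = [204120, 233280, 174960, 233280]
r7 m[φ4→R] = [5, 1, 2, 4]
r7 m[φ5→Q] = [7, 5, 3, 8]
r7 m[R→φ0] = [40, 6, 18, 36]
r7 m[R→φ3] = [29160, 5832, 11664, 12960]
r7 m[R→φ4] = [46656, 34992, 52488, 29160]
r7 m[C→φ0] = [648, 315, 648, 648]
r7 m[C→φ1] = [360, 160, 160, 360]
r7 m[M→φ3] = [1, 1, 1, 1]
r7 m[A→φ2] = [1, 1, 1, 1]
r7 m[Q→φ1] = [63, 45, 27, 72]
r7 m[Q→φ2] = [10080, 16200, 4320, 25920]
r7 m[Q→φ5] = [12960, 29160, 12960, 29160]
r8 m[φ0→R] = [5832, 5832, 5832, 3240]
r8 m[φ0→C] = [360, 160, 160, 360]
r8 m[φ1→C] = [648, 315, 648, 648]
r8 m[φ1→Q] = [1440, 3240, 1440, 3240]
r8 m[φ2→A] = [113400, 113400, 233280, 64800]
r8 m[φ2→Q] = [9, 9, 9, 9]
r8 m[φ3→R] = [8, 6, 9, 9]
r8 m[φ3→M] = [204120, 233280, 174960, 233280]
r8 m[φ4→R] = [5, 1, 2, 4]
r8 m[φ5→Q] = [7, 5, 3, 8]
r8 m[R→φ0] = [40, 6, 18, 36]
r8 m[R→φ3] = [29160, 5832, 11664, 12960]
r8 m[R→φ4] = [46656, 34992, 52488, 29160]
r8 m[C→φ0] = [648, 315, 648, 648]
r8 m[C→φ1] = [360, 160, 160, 360]
r8 m[M→φ3] = [1, 1, 1, 1]
r8 m[A→φ2] = [1, 1, 1, 1]
r8 m[Q→φ1] = [63, 45, 27, 72]
r8 m[Q→φ2] = [10080, 16200, 4320, 25920]
r8 m[Q→φ5] = [12960, 29160, 12960, 29160]
fixed point reached at round 8
b[C] = ⊗ incoming = [233280, 50400, 103680, 233280]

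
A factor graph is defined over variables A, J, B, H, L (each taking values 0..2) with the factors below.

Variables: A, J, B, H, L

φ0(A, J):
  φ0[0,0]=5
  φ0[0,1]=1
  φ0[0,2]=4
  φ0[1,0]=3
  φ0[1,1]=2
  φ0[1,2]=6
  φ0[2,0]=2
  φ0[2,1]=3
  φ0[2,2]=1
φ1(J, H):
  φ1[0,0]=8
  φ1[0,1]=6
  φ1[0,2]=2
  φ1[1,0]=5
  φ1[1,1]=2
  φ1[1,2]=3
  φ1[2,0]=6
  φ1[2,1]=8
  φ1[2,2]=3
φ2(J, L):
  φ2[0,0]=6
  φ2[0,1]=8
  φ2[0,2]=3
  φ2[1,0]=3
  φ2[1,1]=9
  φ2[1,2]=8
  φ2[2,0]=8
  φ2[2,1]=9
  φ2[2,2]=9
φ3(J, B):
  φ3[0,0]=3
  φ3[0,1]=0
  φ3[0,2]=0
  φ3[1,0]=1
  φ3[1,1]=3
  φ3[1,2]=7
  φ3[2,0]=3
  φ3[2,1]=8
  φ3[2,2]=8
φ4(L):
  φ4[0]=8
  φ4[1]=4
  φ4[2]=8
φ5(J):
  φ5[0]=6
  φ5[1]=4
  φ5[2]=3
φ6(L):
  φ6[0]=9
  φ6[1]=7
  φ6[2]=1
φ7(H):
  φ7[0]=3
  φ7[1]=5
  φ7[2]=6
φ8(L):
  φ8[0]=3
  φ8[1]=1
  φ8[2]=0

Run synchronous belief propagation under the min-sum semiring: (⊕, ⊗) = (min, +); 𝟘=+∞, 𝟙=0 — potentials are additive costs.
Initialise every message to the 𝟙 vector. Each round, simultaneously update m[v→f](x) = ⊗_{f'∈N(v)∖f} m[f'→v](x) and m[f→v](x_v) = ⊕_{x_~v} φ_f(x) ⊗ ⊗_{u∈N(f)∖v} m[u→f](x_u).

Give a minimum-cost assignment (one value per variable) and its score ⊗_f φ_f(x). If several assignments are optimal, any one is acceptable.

assignment: (A=2, J=0, B=1, H=2, L=2); score = 28

init: all messages = 𝟙 over 3 values
r1 m[φ0→A] = [1, 2, 1]
r1 m[φ0→J] = [2, 1, 1]
r1 m[φ1→J] = [2, 2, 3]
r1 m[φ1→H] = [5, 2, 2]
r1 m[φ2→J] = [3, 3, 8]
r1 m[φ2→L] = [3, 8, 3]
r1 m[φ3→J] = [0, 1, 3]
r1 m[φ3→B] = [1, 0, 0]
r1 m[φ4→L] = [8, 4, 8]
r1 m[φ5→J] = [6, 4, 3]
r1 m[φ6→L] = [9, 7, 1]
r1 m[φ7→H] = [3, 5, 6]
r1 m[φ8→L] = [3, 1, 0]
r1 m[A→φ0] = [0, 0, 0]
r1 m[J→φ0] = [0, 0, 0]
r1 m[J→φ1] = [0, 0, 0]
r1 m[J→φ2] = [0, 0, 0]
r1 m[J→φ3] = [0, 0, 0]
r1 m[J→φ5] = [0, 0, 0]
r1 m[B→φ3] = [0, 0, 0]
r1 m[H→φ1] = [0, 0, 0]
r1 m[H→φ7] = [0, 0, 0]
r1 m[L→φ2] = [0, 0, 0]
r1 m[L→φ4] = [0, 0, 0]
r1 m[L→φ6] = [0, 0, 0]
r1 m[L→φ8] = [0, 0, 0]
r2 m[φ0→A] = [1, 2, 1]
r2 m[φ0→J] = [2, 1, 1]
r2 m[φ1→J] = [2, 2, 3]
r2 m[φ1→H] = [5, 2, 2]
r2 m[φ2→J] = [3, 3, 8]
r2 m[φ2→L] = [3, 8, 3]
r2 m[φ3→J] = [0, 1, 3]
r2 m[φ3→B] = [1, 0, 0]
r2 m[φ4→L] = [8, 4, 8]
r2 m[φ5→J] = [6, 4, 3]
r2 m[φ6→L] = [9, 7, 1]
r2 m[φ7→H] = [3, 5, 6]
r2 m[φ8→L] = [3, 1, 0]
r2 m[A→φ0] = [0, 0, 0]
r2 m[J→φ0] = [11, 10, 17]
r2 m[J→φ1] = [11, 9, 15]
r2 m[J→φ2] = [10, 8, 10]
r2 m[J→φ3] = [13, 10, 15]
r2 m[J→φ5] = [7, 7, 15]
r2 m[B→φ3] = [0, 0, 0]
r2 m[H→φ1] = [3, 5, 6]
r2 m[H→φ7] = [5, 2, 2]
r2 m[L→φ2] = [20, 12, 9]
r2 m[L→φ4] = [15, 16, 4]
r2 m[L→φ6] = [14, 13, 11]
r2 m[L→φ8] = [20, 19, 12]
r3 m[φ0→A] = [11, 12, 13]
r3 m[φ0→J] = [2, 1, 1]
r3 m[φ1→J] = [8, 7, 9]
r3 m[φ1→H] = [14, 11, 12]
r3 m[φ2→J] = [12, 17, 18]
r3 m[φ2→L] = [11, 17, 13]
r3 m[φ3→J] = [0, 1, 3]
r3 m[φ3→B] = [11, 13, 13]
r3 m[φ4→L] = [8, 4, 8]
r3 m[φ5→J] = [6, 4, 3]
r3 m[φ6→L] = [9, 7, 1]
r3 m[φ7→H] = [3, 5, 6]
r3 m[φ8→L] = [3, 1, 0]
r3 m[A→φ0] = [0, 0, 0]
r3 m[J→φ0] = [11, 10, 17]
r3 m[J→φ1] = [11, 9, 15]
r3 m[J→φ2] = [10, 8, 10]
r3 m[J→φ3] = [13, 10, 15]
r3 m[J→φ5] = [7, 7, 15]
r3 m[B→φ3] = [0, 0, 0]
r3 m[H→φ1] = [3, 5, 6]
r3 m[H→φ7] = [5, 2, 2]
r3 m[L→φ2] = [20, 12, 9]
r3 m[L→φ4] = [15, 16, 4]
r3 m[L→φ6] = [14, 13, 11]
r3 m[L→φ8] = [20, 19, 12]
r4 m[φ0→A] = [11, 12, 13]
r4 m[φ0→J] = [2, 1, 1]
r4 m[φ1→J] = [8, 7, 9]
r4 m[φ1→H] = [14, 11, 12]
r4 m[φ2→J] = [12, 17, 18]
r4 m[φ2→L] = [11, 17, 13]
r4 m[φ3→J] = [0, 1, 3]
r4 m[φ3→B] = [11, 13, 13]
r4 m[φ4→L] = [8, 4, 8]
r4 m[φ5→J] = [6, 4, 3]
r4 m[φ6→L] = [9, 7, 1]
r4 m[φ7→H] = [3, 5, 6]
r4 m[φ8→L] = [3, 1, 0]
r4 m[A→φ0] = [0, 0, 0]
r4 m[J→φ0] = [26, 29, 33]
r4 m[J→φ1] = [20, 23, 25]
r4 m[J→φ2] = [16, 13, 16]
r4 m[J→φ3] = [28, 29, 31]
r4 m[J→φ5] = [22, 26, 31]
r4 m[B→φ3] = [0, 0, 0]
r4 m[H→φ1] = [3, 5, 6]
r4 m[H→φ7] = [14, 11, 12]
r4 m[L→φ2] = [20, 12, 9]
r4 m[L→φ4] = [23, 25, 14]
r4 m[L→φ6] = [22, 22, 21]
r4 m[L→φ8] = [28, 28, 22]
r5 m[φ0→A] = [30, 29, 28]
r5 m[φ0→J] = [2, 1, 1]
r5 m[φ1→J] = [8, 7, 9]
r5 m[φ1→H] = [28, 25, 22]
r5 m[φ2→J] = [12, 17, 18]
r5 m[φ2→L] = [16, 22, 19]
r5 m[φ3→J] = [0, 1, 3]
r5 m[φ3→B] = [30, 28, 28]
r5 m[φ4→L] = [8, 4, 8]
r5 m[φ5→J] = [6, 4, 3]
r5 m[φ6→L] = [9, 7, 1]
r5 m[φ7→H] = [3, 5, 6]
r5 m[φ8→L] = [3, 1, 0]
r5 m[A→φ0] = [0, 0, 0]
r5 m[J→φ0] = [26, 29, 33]
r5 m[J→φ1] = [20, 23, 25]
r5 m[J→φ2] = [16, 13, 16]
r5 m[J→φ3] = [28, 29, 31]
r5 m[J→φ5] = [22, 26, 31]
r5 m[B→φ3] = [0, 0, 0]
r5 m[H→φ1] = [3, 5, 6]
r5 m[H→φ7] = [14, 11, 12]
r5 m[L→φ2] = [20, 12, 9]
r5 m[L→φ4] = [23, 25, 14]
r5 m[L→φ6] = [22, 22, 21]
r5 m[L→φ8] = [28, 28, 22]
r6 m[φ0→A] = [30, 29, 28]
r6 m[φ0→J] = [2, 1, 1]
r6 m[φ1→J] = [8, 7, 9]
r6 m[φ1→H] = [28, 25, 22]
r6 m[φ2→J] = [12, 17, 18]
r6 m[φ2→L] = [16, 22, 19]
r6 m[φ3→J] = [0, 1, 3]
r6 m[φ3→B] = [30, 28, 28]
r6 m[φ4→L] = [8, 4, 8]
r6 m[φ5→J] = [6, 4, 3]
r6 m[φ6→L] = [9, 7, 1]
r6 m[φ7→H] = [3, 5, 6]
r6 m[φ8→L] = [3, 1, 0]
r6 m[A→φ0] = [0, 0, 0]
r6 m[J→φ0] = [26, 29, 33]
r6 m[J→φ1] = [20, 23, 25]
r6 m[J→φ2] = [16, 13, 16]
r6 m[J→φ3] = [28, 29, 31]
r6 m[J→φ5] = [22, 26, 31]
r6 m[B→φ3] = [0, 0, 0]
r6 m[H→φ1] = [3, 5, 6]
r6 m[H→φ7] = [28, 25, 22]
r6 m[L→φ2] = [20, 12, 9]
r6 m[L→φ4] = [28, 30, 20]
r6 m[L→φ6] = [27, 27, 27]
r6 m[L→φ8] = [33, 33, 28]
r7 m[φ0→A] = [30, 29, 28]
r7 m[φ0→J] = [2, 1, 1]
r7 m[φ1→J] = [8, 7, 9]
r7 m[φ1→H] = [28, 25, 22]
r7 m[φ2→J] = [12, 17, 18]
r7 m[φ2→L] = [16, 22, 19]
r7 m[φ3→J] = [0, 1, 3]
r7 m[φ3→B] = [30, 28, 28]
r7 m[φ4→L] = [8, 4, 8]
r7 m[φ5→J] = [6, 4, 3]
r7 m[φ6→L] = [9, 7, 1]
r7 m[φ7→H] = [3, 5, 6]
r7 m[φ8→L] = [3, 1, 0]
r7 m[A→φ0] = [0, 0, 0]
r7 m[J→φ0] = [26, 29, 33]
r7 m[J→φ1] = [20, 23, 25]
r7 m[J→φ2] = [16, 13, 16]
r7 m[J→φ3] = [28, 29, 31]
r7 m[J→φ5] = [22, 26, 31]
r7 m[B→φ3] = [0, 0, 0]
r7 m[H→φ1] = [3, 5, 6]
r7 m[H→φ7] = [28, 25, 22]
r7 m[L→φ2] = [20, 12, 9]
r7 m[L→φ4] = [28, 30, 20]
r7 m[L→φ6] = [27, 27, 27]
r7 m[L→φ8] = [33, 33, 28]
fixed point reached at round 7
traceback from A: (A=2, J=0, B=1, H=2, L=2), score=28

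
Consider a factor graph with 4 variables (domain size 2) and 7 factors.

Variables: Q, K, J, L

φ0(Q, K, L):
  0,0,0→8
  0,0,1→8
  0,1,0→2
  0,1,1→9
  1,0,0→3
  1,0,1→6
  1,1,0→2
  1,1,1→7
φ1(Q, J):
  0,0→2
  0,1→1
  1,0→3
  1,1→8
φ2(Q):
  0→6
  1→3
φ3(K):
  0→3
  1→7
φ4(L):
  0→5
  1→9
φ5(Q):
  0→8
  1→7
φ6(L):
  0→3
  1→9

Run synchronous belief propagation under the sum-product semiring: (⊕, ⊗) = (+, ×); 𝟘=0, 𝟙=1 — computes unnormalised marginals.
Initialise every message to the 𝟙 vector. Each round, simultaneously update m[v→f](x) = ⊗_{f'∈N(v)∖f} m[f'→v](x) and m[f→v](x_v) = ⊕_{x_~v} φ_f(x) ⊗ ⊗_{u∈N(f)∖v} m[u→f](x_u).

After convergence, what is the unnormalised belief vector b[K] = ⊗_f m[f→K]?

b[K] = [699759, 1730421]

init: all messages = 𝟙 over 2 values
r1 m[φ0→Q] = [27, 18]
r1 m[φ0→K] = [25, 20]
r1 m[φ0→L] = [15, 30]
r1 m[φ1→Q] = [3, 11]
r1 m[φ1→J] = [5, 9]
r1 m[φ2→Q] = [6, 3]
r1 m[φ3→K] = [3, 7]
r1 m[φ4→L] = [5, 9]
r1 m[φ5→Q] = [8, 7]
r1 m[φ6→L] = [3, 9]
r1 m[Q→φ0] = [1, 1]
r1 m[Q→φ1] = [1, 1]
r1 m[Q→φ2] = [1, 1]
r1 m[Q→φ5] = [1, 1]
r1 m[K→φ0] = [1, 1]
r1 m[K→φ3] = [1, 1]
r1 m[J→φ1] = [1, 1]
r1 m[L→φ0] = [1, 1]
r1 m[L→φ4] = [1, 1]
r1 m[L→φ6] = [1, 1]
r2 m[φ0→Q] = [27, 18]
r2 m[φ0→K] = [25, 20]
r2 m[φ0→L] = [15, 30]
r2 m[φ1→Q] = [3, 11]
r2 m[φ1→J] = [5, 9]
r2 m[φ2→Q] = [6, 3]
r2 m[φ3→K] = [3, 7]
r2 m[φ4→L] = [5, 9]
r2 m[φ5→Q] = [8, 7]
r2 m[φ6→L] = [3, 9]
r2 m[Q→φ0] = [144, 231]
r2 m[Q→φ1] = [1296, 378]
r2 m[Q→φ2] = [648, 1386]
r2 m[Q→φ5] = [486, 594]
r2 m[K→φ0] = [3, 7]
r2 m[K→φ3] = [25, 20]
r2 m[J→φ1] = [1, 1]
r2 m[L→φ0] = [15, 81]
r2 m[L→φ4] = [45, 270]
r2 m[L→φ6] = [75, 270]
r3 m[φ0→Q] = [7617, 5772]
r3 m[φ0→K] = [233253, 247203]
r3 m[φ0→L] = [10785, 28005]
r3 m[φ1→Q] = [3, 11]
r3 m[φ1→J] = [3726, 4320]
r3 m[φ2→Q] = [6, 3]
r3 m[φ3→K] = [3, 7]
r3 m[φ4→L] = [5, 9]
r3 m[φ5→Q] = [8, 7]
r3 m[φ6→L] = [3, 9]
r3 m[Q→φ0] = [144, 231]
r3 m[Q→φ1] = [1296, 378]
r3 m[Q→φ2] = [648, 1386]
r3 m[Q→φ5] = [486, 594]
r3 m[K→φ0] = [3, 7]
r3 m[K→φ3] = [25, 20]
r3 m[J→φ1] = [1, 1]
r3 m[L→φ0] = [15, 81]
r3 m[L→φ4] = [45, 270]
r3 m[L→φ6] = [75, 270]
r4 m[φ0→Q] = [7617, 5772]
r4 m[φ0→K] = [233253, 247203]
r4 m[φ0→L] = [10785, 28005]
r4 m[φ1→Q] = [3, 11]
r4 m[φ1→J] = [3726, 4320]
r4 m[φ2→Q] = [6, 3]
r4 m[φ3→K] = [3, 7]
r4 m[φ4→L] = [5, 9]
r4 m[φ5→Q] = [8, 7]
r4 m[φ6→L] = [3, 9]
r4 m[Q→φ0] = [144, 231]
r4 m[Q→φ1] = [365616, 121212]
r4 m[Q→φ2] = [182808, 444444]
r4 m[Q→φ5] = [137106, 190476]
r4 m[K→φ0] = [3, 7]
r4 m[K→φ3] = [233253, 247203]
r4 m[J→φ1] = [1, 1]
r4 m[L→φ0] = [15, 81]
r4 m[L→φ4] = [32355, 252045]
r4 m[L→φ6] = [53925, 252045]
r5 m[φ0→Q] = [7617, 5772]
r5 m[φ0→K] = [233253, 247203]
r5 m[φ0→L] = [10785, 28005]
r5 m[φ1→Q] = [3, 11]
r5 m[φ1→J] = [1094868, 1335312]
r5 m[φ2→Q] = [6, 3]
r5 m[φ3→K] = [3, 7]
r5 m[φ4→L] = [5, 9]
r5 m[φ5→Q] = [8, 7]
r5 m[φ6→L] = [3, 9]
r5 m[Q→φ0] = [144, 231]
r5 m[Q→φ1] = [365616, 121212]
r5 m[Q→φ2] = [182808, 444444]
r5 m[Q→φ5] = [137106, 190476]
r5 m[K→φ0] = [3, 7]
r5 m[K→φ3] = [233253, 247203]
r5 m[J→φ1] = [1, 1]
r5 m[L→φ0] = [15, 81]
r5 m[L→φ4] = [32355, 252045]
r5 m[L→φ6] = [53925, 252045]
r6 m[φ0→Q] = [7617, 5772]
r6 m[φ0→K] = [233253, 247203]
r6 m[φ0→L] = [10785, 28005]
r6 m[φ1→Q] = [3, 11]
r6 m[φ1→J] = [1094868, 1335312]
r6 m[φ2→Q] = [6, 3]
r6 m[φ3→K] = [3, 7]
r6 m[φ4→L] = [5, 9]
r6 m[φ5→Q] = [8, 7]
r6 m[φ6→L] = [3, 9]
r6 m[Q→φ0] = [144, 231]
r6 m[Q→φ1] = [365616, 121212]
r6 m[Q→φ2] = [182808, 444444]
r6 m[Q→φ5] = [137106, 190476]
r6 m[K→φ0] = [3, 7]
r6 m[K→φ3] = [233253, 247203]
r6 m[J→φ1] = [1, 1]
r6 m[L→φ0] = [15, 81]
r6 m[L→φ4] = [32355, 252045]
r6 m[L→φ6] = [53925, 252045]
fixed point reached at round 6
b[K] = ⊗ incoming = [699759, 1730421]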